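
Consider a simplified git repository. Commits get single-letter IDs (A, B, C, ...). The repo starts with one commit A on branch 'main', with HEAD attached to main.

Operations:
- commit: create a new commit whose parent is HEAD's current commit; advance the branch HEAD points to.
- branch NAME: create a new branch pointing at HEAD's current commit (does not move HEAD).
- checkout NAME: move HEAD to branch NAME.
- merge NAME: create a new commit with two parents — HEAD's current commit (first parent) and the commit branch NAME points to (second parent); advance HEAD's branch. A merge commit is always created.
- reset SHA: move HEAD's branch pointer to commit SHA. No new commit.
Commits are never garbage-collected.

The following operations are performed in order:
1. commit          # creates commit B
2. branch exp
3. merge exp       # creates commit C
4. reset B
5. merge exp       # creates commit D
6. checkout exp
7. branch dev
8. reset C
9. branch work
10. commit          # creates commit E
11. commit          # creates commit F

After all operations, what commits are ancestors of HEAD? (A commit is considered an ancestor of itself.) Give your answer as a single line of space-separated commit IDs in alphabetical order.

After op 1 (commit): HEAD=main@B [main=B]
After op 2 (branch): HEAD=main@B [exp=B main=B]
After op 3 (merge): HEAD=main@C [exp=B main=C]
After op 4 (reset): HEAD=main@B [exp=B main=B]
After op 5 (merge): HEAD=main@D [exp=B main=D]
After op 6 (checkout): HEAD=exp@B [exp=B main=D]
After op 7 (branch): HEAD=exp@B [dev=B exp=B main=D]
After op 8 (reset): HEAD=exp@C [dev=B exp=C main=D]
After op 9 (branch): HEAD=exp@C [dev=B exp=C main=D work=C]
After op 10 (commit): HEAD=exp@E [dev=B exp=E main=D work=C]
After op 11 (commit): HEAD=exp@F [dev=B exp=F main=D work=C]

Answer: A B C E F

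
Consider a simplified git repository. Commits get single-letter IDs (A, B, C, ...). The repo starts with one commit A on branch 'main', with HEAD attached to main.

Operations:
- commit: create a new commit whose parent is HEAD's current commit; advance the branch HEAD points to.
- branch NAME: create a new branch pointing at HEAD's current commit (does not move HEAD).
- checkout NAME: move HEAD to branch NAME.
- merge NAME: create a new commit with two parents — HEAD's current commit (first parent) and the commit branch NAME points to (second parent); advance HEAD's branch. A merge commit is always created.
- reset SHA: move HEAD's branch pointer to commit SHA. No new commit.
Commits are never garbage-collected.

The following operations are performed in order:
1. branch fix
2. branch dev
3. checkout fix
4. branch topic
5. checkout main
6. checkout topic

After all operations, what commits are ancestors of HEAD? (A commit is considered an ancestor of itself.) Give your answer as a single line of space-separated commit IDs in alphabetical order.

After op 1 (branch): HEAD=main@A [fix=A main=A]
After op 2 (branch): HEAD=main@A [dev=A fix=A main=A]
After op 3 (checkout): HEAD=fix@A [dev=A fix=A main=A]
After op 4 (branch): HEAD=fix@A [dev=A fix=A main=A topic=A]
After op 5 (checkout): HEAD=main@A [dev=A fix=A main=A topic=A]
After op 6 (checkout): HEAD=topic@A [dev=A fix=A main=A topic=A]

Answer: A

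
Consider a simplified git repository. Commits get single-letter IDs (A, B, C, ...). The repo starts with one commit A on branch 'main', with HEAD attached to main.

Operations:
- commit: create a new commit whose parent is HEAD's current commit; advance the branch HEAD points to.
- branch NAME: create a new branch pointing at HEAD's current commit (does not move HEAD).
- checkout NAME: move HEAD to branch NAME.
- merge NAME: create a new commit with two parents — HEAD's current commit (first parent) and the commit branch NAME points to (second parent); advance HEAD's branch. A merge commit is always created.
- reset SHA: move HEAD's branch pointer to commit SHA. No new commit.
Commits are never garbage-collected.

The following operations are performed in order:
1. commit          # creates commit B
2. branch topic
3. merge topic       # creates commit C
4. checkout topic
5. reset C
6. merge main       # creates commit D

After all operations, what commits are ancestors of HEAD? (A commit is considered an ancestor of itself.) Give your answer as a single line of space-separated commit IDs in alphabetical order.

Answer: A B C D

Derivation:
After op 1 (commit): HEAD=main@B [main=B]
After op 2 (branch): HEAD=main@B [main=B topic=B]
After op 3 (merge): HEAD=main@C [main=C topic=B]
After op 4 (checkout): HEAD=topic@B [main=C topic=B]
After op 5 (reset): HEAD=topic@C [main=C topic=C]
After op 6 (merge): HEAD=topic@D [main=C topic=D]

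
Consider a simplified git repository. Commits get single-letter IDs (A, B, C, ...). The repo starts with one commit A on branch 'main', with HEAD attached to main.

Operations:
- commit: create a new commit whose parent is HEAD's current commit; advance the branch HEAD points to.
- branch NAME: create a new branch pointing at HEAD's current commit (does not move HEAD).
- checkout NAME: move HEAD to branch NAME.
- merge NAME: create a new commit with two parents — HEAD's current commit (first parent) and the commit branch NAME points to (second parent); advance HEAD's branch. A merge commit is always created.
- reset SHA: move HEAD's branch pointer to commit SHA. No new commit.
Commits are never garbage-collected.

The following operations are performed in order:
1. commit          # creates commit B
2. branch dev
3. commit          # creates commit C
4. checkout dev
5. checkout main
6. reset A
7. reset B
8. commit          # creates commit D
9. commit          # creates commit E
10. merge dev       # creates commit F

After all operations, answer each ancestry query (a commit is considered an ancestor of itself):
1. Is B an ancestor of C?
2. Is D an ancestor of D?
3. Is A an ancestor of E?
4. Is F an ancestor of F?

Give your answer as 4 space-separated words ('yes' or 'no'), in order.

Answer: yes yes yes yes

Derivation:
After op 1 (commit): HEAD=main@B [main=B]
After op 2 (branch): HEAD=main@B [dev=B main=B]
After op 3 (commit): HEAD=main@C [dev=B main=C]
After op 4 (checkout): HEAD=dev@B [dev=B main=C]
After op 5 (checkout): HEAD=main@C [dev=B main=C]
After op 6 (reset): HEAD=main@A [dev=B main=A]
After op 7 (reset): HEAD=main@B [dev=B main=B]
After op 8 (commit): HEAD=main@D [dev=B main=D]
After op 9 (commit): HEAD=main@E [dev=B main=E]
After op 10 (merge): HEAD=main@F [dev=B main=F]
ancestors(C) = {A,B,C}; B in? yes
ancestors(D) = {A,B,D}; D in? yes
ancestors(E) = {A,B,D,E}; A in? yes
ancestors(F) = {A,B,D,E,F}; F in? yes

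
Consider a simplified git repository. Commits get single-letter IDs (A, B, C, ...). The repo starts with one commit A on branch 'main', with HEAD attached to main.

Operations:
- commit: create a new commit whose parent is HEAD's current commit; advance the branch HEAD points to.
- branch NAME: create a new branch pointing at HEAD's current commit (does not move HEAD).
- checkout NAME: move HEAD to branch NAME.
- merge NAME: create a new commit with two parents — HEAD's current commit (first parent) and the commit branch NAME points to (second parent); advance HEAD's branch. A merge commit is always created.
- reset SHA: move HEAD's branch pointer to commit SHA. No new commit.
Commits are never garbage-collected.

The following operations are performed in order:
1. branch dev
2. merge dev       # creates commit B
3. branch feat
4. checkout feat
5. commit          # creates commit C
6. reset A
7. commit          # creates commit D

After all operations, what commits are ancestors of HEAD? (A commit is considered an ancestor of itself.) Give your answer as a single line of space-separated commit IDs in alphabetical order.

Answer: A D

Derivation:
After op 1 (branch): HEAD=main@A [dev=A main=A]
After op 2 (merge): HEAD=main@B [dev=A main=B]
After op 3 (branch): HEAD=main@B [dev=A feat=B main=B]
After op 4 (checkout): HEAD=feat@B [dev=A feat=B main=B]
After op 5 (commit): HEAD=feat@C [dev=A feat=C main=B]
After op 6 (reset): HEAD=feat@A [dev=A feat=A main=B]
After op 7 (commit): HEAD=feat@D [dev=A feat=D main=B]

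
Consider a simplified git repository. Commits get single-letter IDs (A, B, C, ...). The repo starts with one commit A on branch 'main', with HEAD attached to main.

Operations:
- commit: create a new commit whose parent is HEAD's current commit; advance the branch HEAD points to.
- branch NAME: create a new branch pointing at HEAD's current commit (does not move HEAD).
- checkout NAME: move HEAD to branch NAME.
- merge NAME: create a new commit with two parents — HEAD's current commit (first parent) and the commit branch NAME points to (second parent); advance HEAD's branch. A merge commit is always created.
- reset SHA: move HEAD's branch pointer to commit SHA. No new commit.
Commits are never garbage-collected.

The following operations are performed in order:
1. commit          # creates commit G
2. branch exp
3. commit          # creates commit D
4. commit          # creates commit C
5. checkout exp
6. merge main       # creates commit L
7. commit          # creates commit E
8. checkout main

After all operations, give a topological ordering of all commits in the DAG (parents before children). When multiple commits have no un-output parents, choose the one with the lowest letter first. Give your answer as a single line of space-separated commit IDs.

Answer: A G D C L E

Derivation:
After op 1 (commit): HEAD=main@G [main=G]
After op 2 (branch): HEAD=main@G [exp=G main=G]
After op 3 (commit): HEAD=main@D [exp=G main=D]
After op 4 (commit): HEAD=main@C [exp=G main=C]
After op 5 (checkout): HEAD=exp@G [exp=G main=C]
After op 6 (merge): HEAD=exp@L [exp=L main=C]
After op 7 (commit): HEAD=exp@E [exp=E main=C]
After op 8 (checkout): HEAD=main@C [exp=E main=C]
commit A: parents=[]
commit C: parents=['D']
commit D: parents=['G']
commit E: parents=['L']
commit G: parents=['A']
commit L: parents=['G', 'C']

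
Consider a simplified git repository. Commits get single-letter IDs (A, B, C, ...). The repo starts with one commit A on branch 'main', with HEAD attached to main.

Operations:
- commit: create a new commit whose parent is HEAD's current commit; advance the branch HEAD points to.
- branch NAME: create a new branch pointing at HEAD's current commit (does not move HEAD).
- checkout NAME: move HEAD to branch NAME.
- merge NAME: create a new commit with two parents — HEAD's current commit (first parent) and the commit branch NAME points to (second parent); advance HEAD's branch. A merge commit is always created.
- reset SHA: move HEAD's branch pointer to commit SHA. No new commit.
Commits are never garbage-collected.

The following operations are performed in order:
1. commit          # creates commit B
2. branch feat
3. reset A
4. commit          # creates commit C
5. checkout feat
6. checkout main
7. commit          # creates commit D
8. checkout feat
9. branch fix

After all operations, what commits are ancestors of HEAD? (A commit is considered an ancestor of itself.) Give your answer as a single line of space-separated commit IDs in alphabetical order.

Answer: A B

Derivation:
After op 1 (commit): HEAD=main@B [main=B]
After op 2 (branch): HEAD=main@B [feat=B main=B]
After op 3 (reset): HEAD=main@A [feat=B main=A]
After op 4 (commit): HEAD=main@C [feat=B main=C]
After op 5 (checkout): HEAD=feat@B [feat=B main=C]
After op 6 (checkout): HEAD=main@C [feat=B main=C]
After op 7 (commit): HEAD=main@D [feat=B main=D]
After op 8 (checkout): HEAD=feat@B [feat=B main=D]
After op 9 (branch): HEAD=feat@B [feat=B fix=B main=D]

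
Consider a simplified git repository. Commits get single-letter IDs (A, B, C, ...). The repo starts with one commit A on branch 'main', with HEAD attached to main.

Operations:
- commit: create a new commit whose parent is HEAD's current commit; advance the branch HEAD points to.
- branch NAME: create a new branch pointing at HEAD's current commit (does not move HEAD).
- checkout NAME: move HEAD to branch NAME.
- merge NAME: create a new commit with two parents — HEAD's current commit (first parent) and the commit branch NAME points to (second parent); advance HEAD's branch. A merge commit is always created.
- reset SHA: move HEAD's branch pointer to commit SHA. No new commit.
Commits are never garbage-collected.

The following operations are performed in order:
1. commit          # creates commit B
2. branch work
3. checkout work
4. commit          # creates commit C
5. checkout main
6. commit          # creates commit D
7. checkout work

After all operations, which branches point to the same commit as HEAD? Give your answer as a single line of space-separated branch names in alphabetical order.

After op 1 (commit): HEAD=main@B [main=B]
After op 2 (branch): HEAD=main@B [main=B work=B]
After op 3 (checkout): HEAD=work@B [main=B work=B]
After op 4 (commit): HEAD=work@C [main=B work=C]
After op 5 (checkout): HEAD=main@B [main=B work=C]
After op 6 (commit): HEAD=main@D [main=D work=C]
After op 7 (checkout): HEAD=work@C [main=D work=C]

Answer: work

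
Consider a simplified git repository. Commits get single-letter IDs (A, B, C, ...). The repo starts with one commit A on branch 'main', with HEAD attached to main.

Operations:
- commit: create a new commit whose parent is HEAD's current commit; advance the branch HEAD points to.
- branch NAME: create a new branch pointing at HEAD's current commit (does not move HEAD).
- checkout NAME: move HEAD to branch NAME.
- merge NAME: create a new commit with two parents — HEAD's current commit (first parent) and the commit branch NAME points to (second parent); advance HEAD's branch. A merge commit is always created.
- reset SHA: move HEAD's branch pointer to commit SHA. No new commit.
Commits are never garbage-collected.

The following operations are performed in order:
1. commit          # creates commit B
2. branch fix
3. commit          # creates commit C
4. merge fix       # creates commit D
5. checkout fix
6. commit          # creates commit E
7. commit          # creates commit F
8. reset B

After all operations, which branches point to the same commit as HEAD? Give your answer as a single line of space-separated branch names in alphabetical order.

After op 1 (commit): HEAD=main@B [main=B]
After op 2 (branch): HEAD=main@B [fix=B main=B]
After op 3 (commit): HEAD=main@C [fix=B main=C]
After op 4 (merge): HEAD=main@D [fix=B main=D]
After op 5 (checkout): HEAD=fix@B [fix=B main=D]
After op 6 (commit): HEAD=fix@E [fix=E main=D]
After op 7 (commit): HEAD=fix@F [fix=F main=D]
After op 8 (reset): HEAD=fix@B [fix=B main=D]

Answer: fix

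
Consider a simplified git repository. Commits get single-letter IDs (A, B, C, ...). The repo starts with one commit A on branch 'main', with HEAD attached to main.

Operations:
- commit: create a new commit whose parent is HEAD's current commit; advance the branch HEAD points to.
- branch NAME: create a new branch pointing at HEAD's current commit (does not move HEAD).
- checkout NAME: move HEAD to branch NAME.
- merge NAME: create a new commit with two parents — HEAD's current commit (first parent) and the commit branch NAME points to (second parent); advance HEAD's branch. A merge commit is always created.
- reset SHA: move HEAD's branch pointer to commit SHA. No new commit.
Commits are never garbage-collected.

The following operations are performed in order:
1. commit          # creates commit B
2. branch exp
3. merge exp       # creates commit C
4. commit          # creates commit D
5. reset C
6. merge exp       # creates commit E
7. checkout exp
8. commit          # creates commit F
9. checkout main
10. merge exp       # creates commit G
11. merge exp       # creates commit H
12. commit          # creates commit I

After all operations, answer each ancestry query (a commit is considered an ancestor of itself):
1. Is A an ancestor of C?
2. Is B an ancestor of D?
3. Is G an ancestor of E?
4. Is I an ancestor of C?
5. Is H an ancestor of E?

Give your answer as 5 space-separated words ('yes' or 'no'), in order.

After op 1 (commit): HEAD=main@B [main=B]
After op 2 (branch): HEAD=main@B [exp=B main=B]
After op 3 (merge): HEAD=main@C [exp=B main=C]
After op 4 (commit): HEAD=main@D [exp=B main=D]
After op 5 (reset): HEAD=main@C [exp=B main=C]
After op 6 (merge): HEAD=main@E [exp=B main=E]
After op 7 (checkout): HEAD=exp@B [exp=B main=E]
After op 8 (commit): HEAD=exp@F [exp=F main=E]
After op 9 (checkout): HEAD=main@E [exp=F main=E]
After op 10 (merge): HEAD=main@G [exp=F main=G]
After op 11 (merge): HEAD=main@H [exp=F main=H]
After op 12 (commit): HEAD=main@I [exp=F main=I]
ancestors(C) = {A,B,C}; A in? yes
ancestors(D) = {A,B,C,D}; B in? yes
ancestors(E) = {A,B,C,E}; G in? no
ancestors(C) = {A,B,C}; I in? no
ancestors(E) = {A,B,C,E}; H in? no

Answer: yes yes no no no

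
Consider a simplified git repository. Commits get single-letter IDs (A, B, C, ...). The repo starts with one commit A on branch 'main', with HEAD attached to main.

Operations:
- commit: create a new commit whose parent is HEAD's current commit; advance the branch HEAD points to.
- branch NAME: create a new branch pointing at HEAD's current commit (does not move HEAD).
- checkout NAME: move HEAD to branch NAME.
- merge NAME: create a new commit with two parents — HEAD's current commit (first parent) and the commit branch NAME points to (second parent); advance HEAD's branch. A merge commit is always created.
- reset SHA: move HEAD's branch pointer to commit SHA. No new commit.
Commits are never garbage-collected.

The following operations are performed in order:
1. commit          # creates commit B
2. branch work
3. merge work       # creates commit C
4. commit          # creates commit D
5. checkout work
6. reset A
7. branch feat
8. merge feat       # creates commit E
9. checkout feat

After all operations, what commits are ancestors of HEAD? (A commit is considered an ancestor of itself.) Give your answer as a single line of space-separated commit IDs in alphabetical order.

After op 1 (commit): HEAD=main@B [main=B]
After op 2 (branch): HEAD=main@B [main=B work=B]
After op 3 (merge): HEAD=main@C [main=C work=B]
After op 4 (commit): HEAD=main@D [main=D work=B]
After op 5 (checkout): HEAD=work@B [main=D work=B]
After op 6 (reset): HEAD=work@A [main=D work=A]
After op 7 (branch): HEAD=work@A [feat=A main=D work=A]
After op 8 (merge): HEAD=work@E [feat=A main=D work=E]
After op 9 (checkout): HEAD=feat@A [feat=A main=D work=E]

Answer: A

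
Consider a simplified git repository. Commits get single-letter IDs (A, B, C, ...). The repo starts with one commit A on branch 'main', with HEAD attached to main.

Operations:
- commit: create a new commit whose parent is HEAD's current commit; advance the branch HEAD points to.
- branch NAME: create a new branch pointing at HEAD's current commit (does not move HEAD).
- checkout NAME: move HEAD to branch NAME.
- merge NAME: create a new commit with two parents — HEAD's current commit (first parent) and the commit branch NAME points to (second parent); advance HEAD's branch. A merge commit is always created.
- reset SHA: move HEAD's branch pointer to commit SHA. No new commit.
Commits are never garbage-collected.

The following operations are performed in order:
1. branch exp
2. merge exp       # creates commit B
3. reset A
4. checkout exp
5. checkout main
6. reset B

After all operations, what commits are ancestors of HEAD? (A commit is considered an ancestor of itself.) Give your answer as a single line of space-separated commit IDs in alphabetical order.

Answer: A B

Derivation:
After op 1 (branch): HEAD=main@A [exp=A main=A]
After op 2 (merge): HEAD=main@B [exp=A main=B]
After op 3 (reset): HEAD=main@A [exp=A main=A]
After op 4 (checkout): HEAD=exp@A [exp=A main=A]
After op 5 (checkout): HEAD=main@A [exp=A main=A]
After op 6 (reset): HEAD=main@B [exp=A main=B]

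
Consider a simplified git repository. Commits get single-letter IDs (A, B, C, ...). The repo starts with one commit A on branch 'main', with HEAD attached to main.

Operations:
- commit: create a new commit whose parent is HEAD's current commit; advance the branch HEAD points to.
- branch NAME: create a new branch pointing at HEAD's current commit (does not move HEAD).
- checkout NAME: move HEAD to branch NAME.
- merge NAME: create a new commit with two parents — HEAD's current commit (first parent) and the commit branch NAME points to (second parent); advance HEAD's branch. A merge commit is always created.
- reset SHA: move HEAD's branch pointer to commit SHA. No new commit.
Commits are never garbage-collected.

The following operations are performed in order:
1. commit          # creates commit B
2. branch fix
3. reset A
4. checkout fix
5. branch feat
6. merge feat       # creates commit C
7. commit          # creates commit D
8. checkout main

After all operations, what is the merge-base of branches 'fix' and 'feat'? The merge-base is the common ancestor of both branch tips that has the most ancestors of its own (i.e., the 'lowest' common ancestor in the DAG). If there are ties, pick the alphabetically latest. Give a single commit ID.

After op 1 (commit): HEAD=main@B [main=B]
After op 2 (branch): HEAD=main@B [fix=B main=B]
After op 3 (reset): HEAD=main@A [fix=B main=A]
After op 4 (checkout): HEAD=fix@B [fix=B main=A]
After op 5 (branch): HEAD=fix@B [feat=B fix=B main=A]
After op 6 (merge): HEAD=fix@C [feat=B fix=C main=A]
After op 7 (commit): HEAD=fix@D [feat=B fix=D main=A]
After op 8 (checkout): HEAD=main@A [feat=B fix=D main=A]
ancestors(fix=D): ['A', 'B', 'C', 'D']
ancestors(feat=B): ['A', 'B']
common: ['A', 'B']

Answer: B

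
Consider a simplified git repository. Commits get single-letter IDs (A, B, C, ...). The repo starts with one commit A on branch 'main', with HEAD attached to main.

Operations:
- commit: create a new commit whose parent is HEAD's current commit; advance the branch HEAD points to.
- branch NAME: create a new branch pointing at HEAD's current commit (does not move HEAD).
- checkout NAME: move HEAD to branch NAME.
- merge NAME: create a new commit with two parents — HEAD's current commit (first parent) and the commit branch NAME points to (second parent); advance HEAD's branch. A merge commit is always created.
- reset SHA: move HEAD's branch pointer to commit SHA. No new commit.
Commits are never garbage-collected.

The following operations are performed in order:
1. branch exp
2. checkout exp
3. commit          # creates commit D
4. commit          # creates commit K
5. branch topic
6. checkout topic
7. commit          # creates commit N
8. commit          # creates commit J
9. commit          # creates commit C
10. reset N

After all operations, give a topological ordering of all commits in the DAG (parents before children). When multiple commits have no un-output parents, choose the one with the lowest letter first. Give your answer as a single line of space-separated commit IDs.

After op 1 (branch): HEAD=main@A [exp=A main=A]
After op 2 (checkout): HEAD=exp@A [exp=A main=A]
After op 3 (commit): HEAD=exp@D [exp=D main=A]
After op 4 (commit): HEAD=exp@K [exp=K main=A]
After op 5 (branch): HEAD=exp@K [exp=K main=A topic=K]
After op 6 (checkout): HEAD=topic@K [exp=K main=A topic=K]
After op 7 (commit): HEAD=topic@N [exp=K main=A topic=N]
After op 8 (commit): HEAD=topic@J [exp=K main=A topic=J]
After op 9 (commit): HEAD=topic@C [exp=K main=A topic=C]
After op 10 (reset): HEAD=topic@N [exp=K main=A topic=N]
commit A: parents=[]
commit C: parents=['J']
commit D: parents=['A']
commit J: parents=['N']
commit K: parents=['D']
commit N: parents=['K']

Answer: A D K N J C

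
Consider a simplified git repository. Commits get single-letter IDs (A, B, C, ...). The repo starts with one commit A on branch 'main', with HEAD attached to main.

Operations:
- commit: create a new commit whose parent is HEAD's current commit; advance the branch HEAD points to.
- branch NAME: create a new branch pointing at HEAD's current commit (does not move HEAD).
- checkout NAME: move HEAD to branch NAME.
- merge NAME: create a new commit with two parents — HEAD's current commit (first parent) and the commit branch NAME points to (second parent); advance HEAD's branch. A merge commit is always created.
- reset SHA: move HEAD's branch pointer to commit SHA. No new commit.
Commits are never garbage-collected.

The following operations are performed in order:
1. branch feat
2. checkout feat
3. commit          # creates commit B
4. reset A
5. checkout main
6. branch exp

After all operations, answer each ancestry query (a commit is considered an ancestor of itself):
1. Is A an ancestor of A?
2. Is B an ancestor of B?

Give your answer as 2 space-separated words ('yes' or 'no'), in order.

After op 1 (branch): HEAD=main@A [feat=A main=A]
After op 2 (checkout): HEAD=feat@A [feat=A main=A]
After op 3 (commit): HEAD=feat@B [feat=B main=A]
After op 4 (reset): HEAD=feat@A [feat=A main=A]
After op 5 (checkout): HEAD=main@A [feat=A main=A]
After op 6 (branch): HEAD=main@A [exp=A feat=A main=A]
ancestors(A) = {A}; A in? yes
ancestors(B) = {A,B}; B in? yes

Answer: yes yes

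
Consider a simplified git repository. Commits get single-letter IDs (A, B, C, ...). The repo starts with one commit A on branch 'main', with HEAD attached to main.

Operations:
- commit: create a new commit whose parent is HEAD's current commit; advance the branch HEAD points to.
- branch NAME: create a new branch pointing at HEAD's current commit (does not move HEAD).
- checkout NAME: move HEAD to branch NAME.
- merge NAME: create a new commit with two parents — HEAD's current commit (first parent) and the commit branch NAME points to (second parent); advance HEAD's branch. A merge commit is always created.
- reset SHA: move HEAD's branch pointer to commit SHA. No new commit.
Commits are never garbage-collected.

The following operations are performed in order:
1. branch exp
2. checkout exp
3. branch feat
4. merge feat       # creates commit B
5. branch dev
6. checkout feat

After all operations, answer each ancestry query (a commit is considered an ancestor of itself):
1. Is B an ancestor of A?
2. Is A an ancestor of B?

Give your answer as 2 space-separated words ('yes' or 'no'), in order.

After op 1 (branch): HEAD=main@A [exp=A main=A]
After op 2 (checkout): HEAD=exp@A [exp=A main=A]
After op 3 (branch): HEAD=exp@A [exp=A feat=A main=A]
After op 4 (merge): HEAD=exp@B [exp=B feat=A main=A]
After op 5 (branch): HEAD=exp@B [dev=B exp=B feat=A main=A]
After op 6 (checkout): HEAD=feat@A [dev=B exp=B feat=A main=A]
ancestors(A) = {A}; B in? no
ancestors(B) = {A,B}; A in? yes

Answer: no yes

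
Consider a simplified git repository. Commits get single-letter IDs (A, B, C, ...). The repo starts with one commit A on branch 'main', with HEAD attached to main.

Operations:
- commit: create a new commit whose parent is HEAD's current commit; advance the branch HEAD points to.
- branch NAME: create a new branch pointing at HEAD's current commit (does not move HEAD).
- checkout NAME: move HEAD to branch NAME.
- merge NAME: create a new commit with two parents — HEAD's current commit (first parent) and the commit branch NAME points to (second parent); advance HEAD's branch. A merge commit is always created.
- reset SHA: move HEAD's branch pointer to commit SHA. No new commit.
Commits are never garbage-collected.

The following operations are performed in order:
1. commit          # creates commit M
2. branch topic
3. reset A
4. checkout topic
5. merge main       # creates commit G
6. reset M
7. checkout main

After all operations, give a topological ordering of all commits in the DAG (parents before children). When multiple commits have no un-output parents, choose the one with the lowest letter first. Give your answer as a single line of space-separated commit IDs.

Answer: A M G

Derivation:
After op 1 (commit): HEAD=main@M [main=M]
After op 2 (branch): HEAD=main@M [main=M topic=M]
After op 3 (reset): HEAD=main@A [main=A topic=M]
After op 4 (checkout): HEAD=topic@M [main=A topic=M]
After op 5 (merge): HEAD=topic@G [main=A topic=G]
After op 6 (reset): HEAD=topic@M [main=A topic=M]
After op 7 (checkout): HEAD=main@A [main=A topic=M]
commit A: parents=[]
commit G: parents=['M', 'A']
commit M: parents=['A']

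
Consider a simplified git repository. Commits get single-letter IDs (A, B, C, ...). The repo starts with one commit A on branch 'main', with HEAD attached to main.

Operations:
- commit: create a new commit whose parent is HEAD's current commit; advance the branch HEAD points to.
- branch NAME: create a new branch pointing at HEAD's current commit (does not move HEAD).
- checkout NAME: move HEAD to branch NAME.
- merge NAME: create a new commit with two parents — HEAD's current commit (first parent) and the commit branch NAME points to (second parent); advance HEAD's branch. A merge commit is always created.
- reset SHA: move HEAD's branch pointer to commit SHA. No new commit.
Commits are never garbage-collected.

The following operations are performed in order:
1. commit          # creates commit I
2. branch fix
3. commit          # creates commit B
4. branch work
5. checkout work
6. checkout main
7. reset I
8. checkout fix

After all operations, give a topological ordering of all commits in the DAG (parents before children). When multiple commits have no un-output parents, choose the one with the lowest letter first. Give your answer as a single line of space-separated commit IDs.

After op 1 (commit): HEAD=main@I [main=I]
After op 2 (branch): HEAD=main@I [fix=I main=I]
After op 3 (commit): HEAD=main@B [fix=I main=B]
After op 4 (branch): HEAD=main@B [fix=I main=B work=B]
After op 5 (checkout): HEAD=work@B [fix=I main=B work=B]
After op 6 (checkout): HEAD=main@B [fix=I main=B work=B]
After op 7 (reset): HEAD=main@I [fix=I main=I work=B]
After op 8 (checkout): HEAD=fix@I [fix=I main=I work=B]
commit A: parents=[]
commit B: parents=['I']
commit I: parents=['A']

Answer: A I B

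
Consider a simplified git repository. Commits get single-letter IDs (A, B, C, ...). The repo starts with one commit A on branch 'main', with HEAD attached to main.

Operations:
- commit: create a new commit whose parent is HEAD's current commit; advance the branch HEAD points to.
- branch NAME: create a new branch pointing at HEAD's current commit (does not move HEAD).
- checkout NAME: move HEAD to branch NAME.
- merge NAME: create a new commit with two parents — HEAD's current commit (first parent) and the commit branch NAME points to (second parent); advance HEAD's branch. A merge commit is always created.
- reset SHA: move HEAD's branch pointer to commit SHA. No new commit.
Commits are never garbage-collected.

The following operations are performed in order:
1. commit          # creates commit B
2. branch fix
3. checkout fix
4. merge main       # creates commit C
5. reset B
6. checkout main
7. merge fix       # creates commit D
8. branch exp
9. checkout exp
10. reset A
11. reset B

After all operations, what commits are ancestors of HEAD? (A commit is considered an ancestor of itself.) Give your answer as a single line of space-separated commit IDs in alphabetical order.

After op 1 (commit): HEAD=main@B [main=B]
After op 2 (branch): HEAD=main@B [fix=B main=B]
After op 3 (checkout): HEAD=fix@B [fix=B main=B]
After op 4 (merge): HEAD=fix@C [fix=C main=B]
After op 5 (reset): HEAD=fix@B [fix=B main=B]
After op 6 (checkout): HEAD=main@B [fix=B main=B]
After op 7 (merge): HEAD=main@D [fix=B main=D]
After op 8 (branch): HEAD=main@D [exp=D fix=B main=D]
After op 9 (checkout): HEAD=exp@D [exp=D fix=B main=D]
After op 10 (reset): HEAD=exp@A [exp=A fix=B main=D]
After op 11 (reset): HEAD=exp@B [exp=B fix=B main=D]

Answer: A B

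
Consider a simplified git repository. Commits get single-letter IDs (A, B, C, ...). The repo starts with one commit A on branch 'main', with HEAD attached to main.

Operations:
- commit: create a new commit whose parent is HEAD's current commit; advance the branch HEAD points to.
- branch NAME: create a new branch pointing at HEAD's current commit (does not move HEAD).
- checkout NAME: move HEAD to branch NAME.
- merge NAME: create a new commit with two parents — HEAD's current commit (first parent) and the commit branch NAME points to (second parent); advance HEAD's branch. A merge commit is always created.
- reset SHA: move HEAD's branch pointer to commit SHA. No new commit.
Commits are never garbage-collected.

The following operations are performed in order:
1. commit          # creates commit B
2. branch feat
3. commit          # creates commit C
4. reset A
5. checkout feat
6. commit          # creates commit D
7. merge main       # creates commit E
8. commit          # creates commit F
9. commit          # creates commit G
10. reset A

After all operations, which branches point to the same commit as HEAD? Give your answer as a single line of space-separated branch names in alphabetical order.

After op 1 (commit): HEAD=main@B [main=B]
After op 2 (branch): HEAD=main@B [feat=B main=B]
After op 3 (commit): HEAD=main@C [feat=B main=C]
After op 4 (reset): HEAD=main@A [feat=B main=A]
After op 5 (checkout): HEAD=feat@B [feat=B main=A]
After op 6 (commit): HEAD=feat@D [feat=D main=A]
After op 7 (merge): HEAD=feat@E [feat=E main=A]
After op 8 (commit): HEAD=feat@F [feat=F main=A]
After op 9 (commit): HEAD=feat@G [feat=G main=A]
After op 10 (reset): HEAD=feat@A [feat=A main=A]

Answer: feat main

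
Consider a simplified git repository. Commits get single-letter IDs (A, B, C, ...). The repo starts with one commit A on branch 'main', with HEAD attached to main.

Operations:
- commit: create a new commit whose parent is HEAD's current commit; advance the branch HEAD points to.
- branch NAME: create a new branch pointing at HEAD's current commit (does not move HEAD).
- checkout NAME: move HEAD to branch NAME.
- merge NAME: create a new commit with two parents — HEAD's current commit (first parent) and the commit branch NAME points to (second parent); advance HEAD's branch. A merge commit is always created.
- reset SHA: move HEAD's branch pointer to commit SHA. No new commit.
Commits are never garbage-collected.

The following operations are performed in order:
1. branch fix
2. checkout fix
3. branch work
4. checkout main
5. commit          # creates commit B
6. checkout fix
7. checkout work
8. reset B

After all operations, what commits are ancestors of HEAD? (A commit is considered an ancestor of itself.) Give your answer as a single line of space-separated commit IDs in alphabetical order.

Answer: A B

Derivation:
After op 1 (branch): HEAD=main@A [fix=A main=A]
After op 2 (checkout): HEAD=fix@A [fix=A main=A]
After op 3 (branch): HEAD=fix@A [fix=A main=A work=A]
After op 4 (checkout): HEAD=main@A [fix=A main=A work=A]
After op 5 (commit): HEAD=main@B [fix=A main=B work=A]
After op 6 (checkout): HEAD=fix@A [fix=A main=B work=A]
After op 7 (checkout): HEAD=work@A [fix=A main=B work=A]
After op 8 (reset): HEAD=work@B [fix=A main=B work=B]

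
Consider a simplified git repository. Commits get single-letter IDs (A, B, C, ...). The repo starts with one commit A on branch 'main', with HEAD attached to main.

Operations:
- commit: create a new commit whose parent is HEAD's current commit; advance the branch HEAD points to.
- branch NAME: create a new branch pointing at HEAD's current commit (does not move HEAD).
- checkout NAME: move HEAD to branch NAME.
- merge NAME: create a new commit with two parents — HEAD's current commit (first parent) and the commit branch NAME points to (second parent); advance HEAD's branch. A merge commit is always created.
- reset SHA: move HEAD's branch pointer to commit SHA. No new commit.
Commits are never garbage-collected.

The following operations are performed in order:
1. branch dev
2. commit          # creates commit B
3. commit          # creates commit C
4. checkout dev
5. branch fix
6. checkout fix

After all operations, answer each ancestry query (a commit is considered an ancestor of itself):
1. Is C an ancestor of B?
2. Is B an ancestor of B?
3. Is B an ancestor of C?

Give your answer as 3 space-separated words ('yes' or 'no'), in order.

After op 1 (branch): HEAD=main@A [dev=A main=A]
After op 2 (commit): HEAD=main@B [dev=A main=B]
After op 3 (commit): HEAD=main@C [dev=A main=C]
After op 4 (checkout): HEAD=dev@A [dev=A main=C]
After op 5 (branch): HEAD=dev@A [dev=A fix=A main=C]
After op 6 (checkout): HEAD=fix@A [dev=A fix=A main=C]
ancestors(B) = {A,B}; C in? no
ancestors(B) = {A,B}; B in? yes
ancestors(C) = {A,B,C}; B in? yes

Answer: no yes yes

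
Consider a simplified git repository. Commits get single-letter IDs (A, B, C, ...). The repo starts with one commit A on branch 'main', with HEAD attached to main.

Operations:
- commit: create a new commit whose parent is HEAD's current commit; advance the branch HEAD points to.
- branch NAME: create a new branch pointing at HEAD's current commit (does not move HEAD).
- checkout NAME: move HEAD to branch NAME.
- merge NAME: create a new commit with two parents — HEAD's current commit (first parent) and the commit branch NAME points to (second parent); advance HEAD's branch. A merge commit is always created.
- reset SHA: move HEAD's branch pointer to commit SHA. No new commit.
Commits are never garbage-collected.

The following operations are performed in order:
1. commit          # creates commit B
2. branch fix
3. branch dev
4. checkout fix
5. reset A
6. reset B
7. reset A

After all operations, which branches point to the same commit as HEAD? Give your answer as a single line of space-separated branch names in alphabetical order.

After op 1 (commit): HEAD=main@B [main=B]
After op 2 (branch): HEAD=main@B [fix=B main=B]
After op 3 (branch): HEAD=main@B [dev=B fix=B main=B]
After op 4 (checkout): HEAD=fix@B [dev=B fix=B main=B]
After op 5 (reset): HEAD=fix@A [dev=B fix=A main=B]
After op 6 (reset): HEAD=fix@B [dev=B fix=B main=B]
After op 7 (reset): HEAD=fix@A [dev=B fix=A main=B]

Answer: fix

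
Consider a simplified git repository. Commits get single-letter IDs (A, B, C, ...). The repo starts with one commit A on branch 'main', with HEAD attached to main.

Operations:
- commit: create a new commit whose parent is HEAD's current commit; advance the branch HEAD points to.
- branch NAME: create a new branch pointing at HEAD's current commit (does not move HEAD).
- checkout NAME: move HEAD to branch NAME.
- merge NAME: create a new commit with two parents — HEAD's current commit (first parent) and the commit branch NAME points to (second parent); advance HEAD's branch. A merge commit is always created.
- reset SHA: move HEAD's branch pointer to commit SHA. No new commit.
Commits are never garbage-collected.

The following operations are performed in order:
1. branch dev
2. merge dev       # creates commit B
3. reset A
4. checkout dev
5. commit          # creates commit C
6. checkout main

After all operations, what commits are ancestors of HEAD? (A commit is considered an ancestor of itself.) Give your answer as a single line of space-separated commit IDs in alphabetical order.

Answer: A

Derivation:
After op 1 (branch): HEAD=main@A [dev=A main=A]
After op 2 (merge): HEAD=main@B [dev=A main=B]
After op 3 (reset): HEAD=main@A [dev=A main=A]
After op 4 (checkout): HEAD=dev@A [dev=A main=A]
After op 5 (commit): HEAD=dev@C [dev=C main=A]
After op 6 (checkout): HEAD=main@A [dev=C main=A]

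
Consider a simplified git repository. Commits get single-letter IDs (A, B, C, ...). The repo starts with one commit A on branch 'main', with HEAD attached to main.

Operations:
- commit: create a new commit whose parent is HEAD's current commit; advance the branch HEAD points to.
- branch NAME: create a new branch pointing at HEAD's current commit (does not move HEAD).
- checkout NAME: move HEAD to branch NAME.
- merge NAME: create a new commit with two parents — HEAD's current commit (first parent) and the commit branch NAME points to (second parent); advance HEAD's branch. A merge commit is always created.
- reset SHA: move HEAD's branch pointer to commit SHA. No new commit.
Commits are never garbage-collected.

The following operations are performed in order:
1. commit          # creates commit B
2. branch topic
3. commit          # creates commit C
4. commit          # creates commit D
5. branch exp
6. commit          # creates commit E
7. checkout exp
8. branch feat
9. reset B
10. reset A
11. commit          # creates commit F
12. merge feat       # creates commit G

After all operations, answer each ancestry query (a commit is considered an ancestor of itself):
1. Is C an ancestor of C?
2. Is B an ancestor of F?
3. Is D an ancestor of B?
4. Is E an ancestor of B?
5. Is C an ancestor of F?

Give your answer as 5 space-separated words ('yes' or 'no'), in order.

Answer: yes no no no no

Derivation:
After op 1 (commit): HEAD=main@B [main=B]
After op 2 (branch): HEAD=main@B [main=B topic=B]
After op 3 (commit): HEAD=main@C [main=C topic=B]
After op 4 (commit): HEAD=main@D [main=D topic=B]
After op 5 (branch): HEAD=main@D [exp=D main=D topic=B]
After op 6 (commit): HEAD=main@E [exp=D main=E topic=B]
After op 7 (checkout): HEAD=exp@D [exp=D main=E topic=B]
After op 8 (branch): HEAD=exp@D [exp=D feat=D main=E topic=B]
After op 9 (reset): HEAD=exp@B [exp=B feat=D main=E topic=B]
After op 10 (reset): HEAD=exp@A [exp=A feat=D main=E topic=B]
After op 11 (commit): HEAD=exp@F [exp=F feat=D main=E topic=B]
After op 12 (merge): HEAD=exp@G [exp=G feat=D main=E topic=B]
ancestors(C) = {A,B,C}; C in? yes
ancestors(F) = {A,F}; B in? no
ancestors(B) = {A,B}; D in? no
ancestors(B) = {A,B}; E in? no
ancestors(F) = {A,F}; C in? no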